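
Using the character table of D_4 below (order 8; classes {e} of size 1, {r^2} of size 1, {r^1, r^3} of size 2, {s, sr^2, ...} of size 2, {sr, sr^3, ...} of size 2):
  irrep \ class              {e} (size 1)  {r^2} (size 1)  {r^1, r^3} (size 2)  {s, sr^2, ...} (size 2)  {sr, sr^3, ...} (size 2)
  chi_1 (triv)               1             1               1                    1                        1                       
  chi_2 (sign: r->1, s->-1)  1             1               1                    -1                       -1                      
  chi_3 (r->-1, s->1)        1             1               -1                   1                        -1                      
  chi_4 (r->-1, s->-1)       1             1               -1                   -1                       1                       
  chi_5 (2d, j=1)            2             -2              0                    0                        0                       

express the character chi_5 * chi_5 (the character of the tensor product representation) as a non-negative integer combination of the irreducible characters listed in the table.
chi_5 tensor chi_5 = chi_1 + chi_2 + chi_3 + chi_4 (all other irreducibles have multiplicity 0).

Derivation: The character of a tensor product is the pointwise product (chi_5 * chi_5)(C) = chi_5(C) * chi_5(C):
  {e}: (2)*(2), {r^2}: (-2)*(-2), {r^1, r^3}: (0)*(0), {s, sr^2, ...}: (0)*(0), {sr, sr^3, ...}: (0)*(0)
so (chi_5 * chi_5) takes values
  {e} -> 4, {r^2} -> 4, {r^1, r^3} -> 0, {s, sr^2, ...} -> 0, {sr, sr^3, ...} -> 0.
Now take the inner product of this character with each irreducible chi from the table, <chi_5*chi_5, chi> = (1/8) sum_C |C| (chi_5*chi_5)(C) conj(chi(C)):
  <chi_5*chi_5, chi_1> = (1/8)[1*(4)*conj(1) + 1*(4)*conj(1) + 2*(0)*conj(1) + 2*(0)*conj(1) + 2*(0)*conj(1)]
      = (1/8)[(4) + (4) + (0) + (0) + (0)] = 8/8 = 1
  <chi_5*chi_5, chi_2> = (1/8)[1*(4)*conj(1) + 1*(4)*conj(1) + 2*(0)*conj(1) + 2*(0)*conj(-1) + 2*(0)*conj(-1)]
      = (1/8)[(4) + (4) + (0) + (0) + (0)] = 8/8 = 1
  <chi_5*chi_5, chi_3> = (1/8)[1*(4)*conj(1) + 1*(4)*conj(1) + 2*(0)*conj(-1) + 2*(0)*conj(1) + 2*(0)*conj(-1)]
      = (1/8)[(4) + (4) + (0) + (0) + (0)] = 8/8 = 1
  <chi_5*chi_5, chi_4> = (1/8)[1*(4)*conj(1) + 1*(4)*conj(1) + 2*(0)*conj(-1) + 2*(0)*conj(-1) + 2*(0)*conj(1)]
      = (1/8)[(4) + (4) + (0) + (0) + (0)] = 8/8 = 1
  <chi_5*chi_5, chi_5> = (1/8)[1*(4)*conj(2) + 1*(4)*conj(-2) + 2*(0)*conj(0) + 2*(0)*conj(0) + 2*(0)*conj(0)]
      = (1/8)[(8) + (-8) + (0) + (0) + (0)] = 0/8 = 0
Hence the multiplicities are chi_1: 1, chi_2: 1, chi_3: 1, chi_4: 1. Dimension check: dim(chi_5)*dim(chi_5) = 2*2 = 4 and sum (mult * dim) = 1*1 + 1*1 + 1*1 + 1*1 = 4.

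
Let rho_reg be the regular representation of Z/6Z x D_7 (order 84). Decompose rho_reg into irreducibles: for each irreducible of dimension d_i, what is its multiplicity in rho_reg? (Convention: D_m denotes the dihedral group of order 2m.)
Each irreducible V_i of dimension d_i appears with multiplicity d_i, i.e. rho_reg = (direct sum over all irreducibles V_i) d_i V_i. The irreducible dimensions for Z/6Z x D_7 are 1, 1, 1, 1, 1, 1, 1, 1, 1, 1, 1, 1, 2, 2, 2, 2, 2, 2, 2, 2, 2, 2, 2, 2, 2, 2, 2, 2, 2, 2: 12 irreducibles of dimension 1, each with multiplicity 1; 18 irreducibles of dimension 2, each with multiplicity 2. Total dimension 12*1*1 + 18*2*2 = 84 = |G|.

Proof sketch: General theorem: in the regular representation of a finite group G, each irreducible appears with multiplicity equal to its dimension. Check: dim(rho_reg) = sum d_i^2 = 1 + 1 + 1 + 1 + 1 + 1 + 1 + 1 + 1 + 1 + 1 + 1 + 4 + 4 + 4 + 4 + 4 + 4 + 4 + 4 + 4 + 4 + 4 + 4 + 4 + 4 + 4 + 4 + 4 + 4 = 84 = |G|.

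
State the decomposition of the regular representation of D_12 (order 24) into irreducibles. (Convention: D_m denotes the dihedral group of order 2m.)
Each irreducible V_i of dimension d_i appears with multiplicity d_i, i.e. rho_reg = (direct sum over all irreducibles V_i) d_i V_i. The irreducible dimensions for D_12 are 1, 1, 1, 1, 2, 2, 2, 2, 2: 4 irreducibles of dimension 1, each with multiplicity 1; 5 irreducibles of dimension 2, each with multiplicity 2. Total dimension 4*1*1 + 5*2*2 = 24 = |G|.

Explanation: General theorem: in the regular representation of a finite group G, each irreducible appears with multiplicity equal to its dimension. Check: dim(rho_reg) = sum d_i^2 = 1 + 1 + 1 + 1 + 4 + 4 + 4 + 4 + 4 = 24 = |G|.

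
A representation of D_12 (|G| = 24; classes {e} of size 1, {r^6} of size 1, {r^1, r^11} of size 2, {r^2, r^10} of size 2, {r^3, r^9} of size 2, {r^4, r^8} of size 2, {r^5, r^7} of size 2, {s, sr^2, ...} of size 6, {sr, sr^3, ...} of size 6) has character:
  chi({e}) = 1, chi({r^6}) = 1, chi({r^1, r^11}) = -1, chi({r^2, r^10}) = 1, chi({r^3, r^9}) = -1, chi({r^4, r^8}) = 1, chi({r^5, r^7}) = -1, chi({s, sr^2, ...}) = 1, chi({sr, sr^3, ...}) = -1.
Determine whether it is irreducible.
Irreducible: <chi, chi> = 1.

Explanation: <chi, chi> = (1/|G|) sum_C |C| * |chi(C)|^2 = (1/24)[1*|1|^2 + 1*|1|^2 + 2*|-1|^2 + 2*|1|^2 + 2*|-1|^2 + 2*|1|^2 + 2*|-1|^2 + 6*|1|^2 + 6*|-1|^2]
  = (1/24)[(1) + (1) + (2) + (2) + (2) + (2) + (2) + (6) + (6)] = 24/24 = 1.
A character is irreducible iff <chi, chi> = 1, so this representation is irreducible.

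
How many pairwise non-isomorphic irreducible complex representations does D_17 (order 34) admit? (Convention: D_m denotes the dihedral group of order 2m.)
10

Details: The number of irreducible complex representations of a finite group equals its number of conjugacy classes. D_17 has 10 conjugacy classes ((n+3)/2 for n odd), so D_17 (order 34) has exactly 10 irreducible complex representations.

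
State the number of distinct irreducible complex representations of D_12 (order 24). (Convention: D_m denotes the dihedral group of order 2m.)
9

Working: The number of irreducible complex representations of a finite group equals its number of conjugacy classes. D_12 has 9 conjugacy classes (n/2 + 3 for n even), so D_12 (order 24) has exactly 9 irreducible complex representations.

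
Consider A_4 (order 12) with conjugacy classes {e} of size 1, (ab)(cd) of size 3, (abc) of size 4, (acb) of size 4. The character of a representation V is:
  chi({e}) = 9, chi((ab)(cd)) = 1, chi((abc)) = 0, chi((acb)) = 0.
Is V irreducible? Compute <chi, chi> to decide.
Not irreducible (reducible): <chi, chi> = 7 > 1.

Proof sketch: <chi, chi> = (1/|G|) sum_C |C| * |chi(C)|^2 = (1/12)[1*|9|^2 + 3*|1|^2 + 4*|0|^2 + 4*|0|^2]
  = (1/12)[(81) + (3) + (0) + (0)] = 84/12 = 7.
(Exp terms are combined using exp(i*s)*conj(exp(i*t)) = exp(i*(s-t)), and sums of them are collapsed using the identity that for every m > 1 the m distinct m-th roots of unity sum to 0, e.g. 1 + exp(2*I*pi/3) + exp(-2*I*pi/3) = 0.)
A character is irreducible iff <chi, chi> = 1, so this representation is reducible.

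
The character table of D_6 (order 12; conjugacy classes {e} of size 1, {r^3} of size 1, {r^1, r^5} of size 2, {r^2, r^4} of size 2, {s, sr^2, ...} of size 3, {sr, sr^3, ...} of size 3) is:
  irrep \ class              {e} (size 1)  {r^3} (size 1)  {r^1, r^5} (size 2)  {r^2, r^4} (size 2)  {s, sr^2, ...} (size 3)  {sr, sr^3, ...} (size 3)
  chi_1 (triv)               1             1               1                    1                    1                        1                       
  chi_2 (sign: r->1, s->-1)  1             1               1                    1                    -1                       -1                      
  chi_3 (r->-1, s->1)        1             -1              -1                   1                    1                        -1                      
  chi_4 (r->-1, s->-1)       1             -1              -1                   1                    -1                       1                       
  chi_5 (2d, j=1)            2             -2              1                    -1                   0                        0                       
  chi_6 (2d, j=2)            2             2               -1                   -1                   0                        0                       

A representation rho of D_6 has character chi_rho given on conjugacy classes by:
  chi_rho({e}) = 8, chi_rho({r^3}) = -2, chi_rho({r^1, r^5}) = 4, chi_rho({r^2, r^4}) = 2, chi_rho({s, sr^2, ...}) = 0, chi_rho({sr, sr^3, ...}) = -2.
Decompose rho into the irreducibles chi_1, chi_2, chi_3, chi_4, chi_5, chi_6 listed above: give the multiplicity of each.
Multiplicities: chi_1: 1, chi_2: 2, chi_3: 1, chi_4: 0, chi_5: 2, chi_6: 0.

Derivation: Use <chi_rho, chi> = (1/|G|) sum_C |C| * chi_rho(C) * conj(chi(C)) with |G| = 12 for each irreducible chi in the table:
  <chi_rho, chi_1> = (1/12)[1*(8)*conj(1) + 1*(-2)*conj(1) + 2*(4)*conj(1) + 2*(2)*conj(1) + 3*(0)*conj(1) + 3*(-2)*conj(1)]
      = (1/12)[(8) + (-2) + (8) + (4) + (0) + (-6)] = 12/12 = 1
  <chi_rho, chi_2> = (1/12)[1*(8)*conj(1) + 1*(-2)*conj(1) + 2*(4)*conj(1) + 2*(2)*conj(1) + 3*(0)*conj(-1) + 3*(-2)*conj(-1)]
      = (1/12)[(8) + (-2) + (8) + (4) + (0) + (6)] = 24/12 = 2
  <chi_rho, chi_3> = (1/12)[1*(8)*conj(1) + 1*(-2)*conj(-1) + 2*(4)*conj(-1) + 2*(2)*conj(1) + 3*(0)*conj(1) + 3*(-2)*conj(-1)]
      = (1/12)[(8) + (2) + (-8) + (4) + (0) + (6)] = 12/12 = 1
  <chi_rho, chi_4> = (1/12)[1*(8)*conj(1) + 1*(-2)*conj(-1) + 2*(4)*conj(-1) + 2*(2)*conj(1) + 3*(0)*conj(-1) + 3*(-2)*conj(1)]
      = (1/12)[(8) + (2) + (-8) + (4) + (0) + (-6)] = 0/12 = 0
  <chi_rho, chi_5> = (1/12)[1*(8)*conj(2) + 1*(-2)*conj(-2) + 2*(4)*conj(1) + 2*(2)*conj(-1) + 3*(0)*conj(0) + 3*(-2)*conj(0)]
      = (1/12)[(16) + (4) + (8) + (-4) + (0) + (0)] = 24/12 = 2
  <chi_rho, chi_6> = (1/12)[1*(8)*conj(2) + 1*(-2)*conj(2) + 2*(4)*conj(-1) + 2*(2)*conj(-1) + 3*(0)*conj(0) + 3*(-2)*conj(0)]
      = (1/12)[(16) + (-4) + (-8) + (-4) + (0) + (0)] = 0/12 = 0
Dimension check: dim(rho) = sum (mult * dim) = 1*1 + 2*1 + 1*1 + 0*1 + 2*2 + 0*2 = 8 = chi_rho(e) = 8.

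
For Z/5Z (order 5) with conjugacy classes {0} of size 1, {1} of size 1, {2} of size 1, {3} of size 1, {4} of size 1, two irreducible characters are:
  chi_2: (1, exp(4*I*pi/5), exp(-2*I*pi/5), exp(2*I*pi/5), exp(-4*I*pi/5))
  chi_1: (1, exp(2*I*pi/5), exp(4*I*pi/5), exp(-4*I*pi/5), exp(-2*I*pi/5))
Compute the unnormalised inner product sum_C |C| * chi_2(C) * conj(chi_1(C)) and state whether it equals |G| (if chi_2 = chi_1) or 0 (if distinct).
Sum = 0; so <chi_2, chi_1> = 0 (distinct irreducibles are orthogonal).

Working: Compute term by term over conjugacy classes (|C| * chi_2(C) * conj(chi_1(C))):
  1*(1)*conj(1) + 1*(exp(4*I*pi/5))*conj(exp(2*I*pi/5)) + 1*(exp(-2*I*pi/5))*conj(exp(4*I*pi/5)) + 1*(exp(2*I*pi/5))*conj(exp(-4*I*pi/5)) + 1*(exp(-4*I*pi/5))*conj(exp(-2*I*pi/5))
  = (1) + (exp(2*I*pi/5)) + (exp(4*I*pi/5)) + (exp(-4*I*pi/5)) + (exp(-2*I*pi/5))
  = 0.
(Exp terms are combined using exp(i*s)*conj(exp(i*t)) = exp(i*(s-t)), and sums of them are collapsed using the identity that for every m > 1 the m distinct m-th roots of unity sum to 0, e.g. 1 + exp(2*I*pi/3) + exp(-2*I*pi/3) = 0.)
Dividing by |G| = 5 gives 0/5 = 0, matching the row-orthogonality relation <chi_2, chi_1> = [chi_2 = chi_1].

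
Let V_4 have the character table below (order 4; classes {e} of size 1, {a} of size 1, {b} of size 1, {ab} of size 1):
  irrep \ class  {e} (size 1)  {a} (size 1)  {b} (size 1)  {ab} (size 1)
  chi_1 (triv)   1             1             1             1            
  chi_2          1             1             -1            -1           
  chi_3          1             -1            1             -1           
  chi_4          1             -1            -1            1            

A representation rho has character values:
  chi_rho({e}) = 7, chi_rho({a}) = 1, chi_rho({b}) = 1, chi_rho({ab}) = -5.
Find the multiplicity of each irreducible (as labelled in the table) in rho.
Multiplicities: chi_1: 1, chi_2: 3, chi_3: 3, chi_4: 0.

Proof sketch: Use <chi_rho, chi> = (1/|G|) sum_C |C| * chi_rho(C) * conj(chi(C)) with |G| = 4 for each irreducible chi in the table:
  <chi_rho, chi_1> = (1/4)[1*(7)*conj(1) + 1*(1)*conj(1) + 1*(1)*conj(1) + 1*(-5)*conj(1)]
      = (1/4)[(7) + (1) + (1) + (-5)] = 4/4 = 1
  <chi_rho, chi_2> = (1/4)[1*(7)*conj(1) + 1*(1)*conj(1) + 1*(1)*conj(-1) + 1*(-5)*conj(-1)]
      = (1/4)[(7) + (1) + (-1) + (5)] = 12/4 = 3
  <chi_rho, chi_3> = (1/4)[1*(7)*conj(1) + 1*(1)*conj(-1) + 1*(1)*conj(1) + 1*(-5)*conj(-1)]
      = (1/4)[(7) + (-1) + (1) + (5)] = 12/4 = 3
  <chi_rho, chi_4> = (1/4)[1*(7)*conj(1) + 1*(1)*conj(-1) + 1*(1)*conj(-1) + 1*(-5)*conj(1)]
      = (1/4)[(7) + (-1) + (-1) + (-5)] = 0/4 = 0
Dimension check: dim(rho) = sum (mult * dim) = 1*1 + 3*1 + 3*1 + 0*1 = 7 = chi_rho(e) = 7.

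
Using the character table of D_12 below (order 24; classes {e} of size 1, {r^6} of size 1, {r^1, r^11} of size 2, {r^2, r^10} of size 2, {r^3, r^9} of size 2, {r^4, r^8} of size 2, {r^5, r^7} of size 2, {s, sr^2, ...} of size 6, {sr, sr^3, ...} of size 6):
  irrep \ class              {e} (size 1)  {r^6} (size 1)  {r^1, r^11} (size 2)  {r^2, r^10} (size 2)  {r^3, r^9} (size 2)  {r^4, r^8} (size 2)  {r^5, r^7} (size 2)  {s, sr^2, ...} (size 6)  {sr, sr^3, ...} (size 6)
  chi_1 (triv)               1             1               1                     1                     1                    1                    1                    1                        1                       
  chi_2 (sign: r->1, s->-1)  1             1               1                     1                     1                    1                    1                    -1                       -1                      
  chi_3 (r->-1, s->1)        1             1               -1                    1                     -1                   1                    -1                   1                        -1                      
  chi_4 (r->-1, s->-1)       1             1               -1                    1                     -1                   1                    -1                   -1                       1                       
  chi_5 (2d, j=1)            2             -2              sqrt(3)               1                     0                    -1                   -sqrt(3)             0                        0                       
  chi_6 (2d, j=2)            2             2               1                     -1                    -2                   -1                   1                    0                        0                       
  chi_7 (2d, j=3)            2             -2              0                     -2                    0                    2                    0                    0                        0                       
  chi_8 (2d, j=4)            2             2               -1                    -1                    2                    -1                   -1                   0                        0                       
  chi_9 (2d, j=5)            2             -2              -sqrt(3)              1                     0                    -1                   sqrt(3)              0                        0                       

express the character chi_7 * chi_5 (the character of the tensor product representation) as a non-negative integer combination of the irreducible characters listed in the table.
chi_7 tensor chi_5 = chi_6 + chi_8 (all other irreducibles have multiplicity 0).

Derivation: The character of a tensor product is the pointwise product (chi_7 * chi_5)(C) = chi_7(C) * chi_5(C):
  {e}: (2)*(2), {r^6}: (-2)*(-2), {r^1, r^11}: (0)*(sqrt(3)), {r^2, r^10}: (-2)*(1), {r^3, r^9}: (0)*(0), {r^4, r^8}: (2)*(-1), {r^5, r^7}: (0)*(-sqrt(3)), {s, sr^2, ...}: (0)*(0), {sr, sr^3, ...}: (0)*(0)
so (chi_7 * chi_5) takes values
  {e} -> 4, {r^6} -> 4, {r^1, r^11} -> 0, {r^2, r^10} -> -2, {r^3, r^9} -> 0, {r^4, r^8} -> -2, {r^5, r^7} -> 0, {s, sr^2, ...} -> 0, {sr, sr^3, ...} -> 0.
Now take the inner product of this character with each irreducible chi from the table, <chi_7*chi_5, chi> = (1/24) sum_C |C| (chi_7*chi_5)(C) conj(chi(C)):
  <chi_7*chi_5, chi_1> = (1/24)[1*(4)*conj(1) + 1*(4)*conj(1) + 2*(0)*conj(1) + 2*(-2)*conj(1) + 2*(0)*conj(1) + 2*(-2)*conj(1) + 2*(0)*conj(1) + 6*(0)*conj(1) + 6*(0)*conj(1)]
      = (1/24)[(4) + (4) + (0) + (-4) + (0) + (-4) + (0) + (0) + (0)] = 0/24 = 0
  <chi_7*chi_5, chi_2> = (1/24)[1*(4)*conj(1) + 1*(4)*conj(1) + 2*(0)*conj(1) + 2*(-2)*conj(1) + 2*(0)*conj(1) + 2*(-2)*conj(1) + 2*(0)*conj(1) + 6*(0)*conj(-1) + 6*(0)*conj(-1)]
      = (1/24)[(4) + (4) + (0) + (-4) + (0) + (-4) + (0) + (0) + (0)] = 0/24 = 0
  <chi_7*chi_5, chi_3> = (1/24)[1*(4)*conj(1) + 1*(4)*conj(1) + 2*(0)*conj(-1) + 2*(-2)*conj(1) + 2*(0)*conj(-1) + 2*(-2)*conj(1) + 2*(0)*conj(-1) + 6*(0)*conj(1) + 6*(0)*conj(-1)]
      = (1/24)[(4) + (4) + (0) + (-4) + (0) + (-4) + (0) + (0) + (0)] = 0/24 = 0
  <chi_7*chi_5, chi_4> = (1/24)[1*(4)*conj(1) + 1*(4)*conj(1) + 2*(0)*conj(-1) + 2*(-2)*conj(1) + 2*(0)*conj(-1) + 2*(-2)*conj(1) + 2*(0)*conj(-1) + 6*(0)*conj(-1) + 6*(0)*conj(1)]
      = (1/24)[(4) + (4) + (0) + (-4) + (0) + (-4) + (0) + (0) + (0)] = 0/24 = 0
  <chi_7*chi_5, chi_5> = (1/24)[1*(4)*conj(2) + 1*(4)*conj(-2) + 2*(0)*conj(sqrt(3)) + 2*(-2)*conj(1) + 2*(0)*conj(0) + 2*(-2)*conj(-1) + 2*(0)*conj(-sqrt(3)) + 6*(0)*conj(0) + 6*(0)*conj(0)]
      = (1/24)[(8) + (-8) + (0) + (-4) + (0) + (4) + (0) + (0) + (0)] = 0/24 = 0
  <chi_7*chi_5, chi_6> = (1/24)[1*(4)*conj(2) + 1*(4)*conj(2) + 2*(0)*conj(1) + 2*(-2)*conj(-1) + 2*(0)*conj(-2) + 2*(-2)*conj(-1) + 2*(0)*conj(1) + 6*(0)*conj(0) + 6*(0)*conj(0)]
      = (1/24)[(8) + (8) + (0) + (4) + (0) + (4) + (0) + (0) + (0)] = 24/24 = 1
  <chi_7*chi_5, chi_7> = (1/24)[1*(4)*conj(2) + 1*(4)*conj(-2) + 2*(0)*conj(0) + 2*(-2)*conj(-2) + 2*(0)*conj(0) + 2*(-2)*conj(2) + 2*(0)*conj(0) + 6*(0)*conj(0) + 6*(0)*conj(0)]
      = (1/24)[(8) + (-8) + (0) + (8) + (0) + (-8) + (0) + (0) + (0)] = 0/24 = 0
  <chi_7*chi_5, chi_8> = (1/24)[1*(4)*conj(2) + 1*(4)*conj(2) + 2*(0)*conj(-1) + 2*(-2)*conj(-1) + 2*(0)*conj(2) + 2*(-2)*conj(-1) + 2*(0)*conj(-1) + 6*(0)*conj(0) + 6*(0)*conj(0)]
      = (1/24)[(8) + (8) + (0) + (4) + (0) + (4) + (0) + (0) + (0)] = 24/24 = 1
  <chi_7*chi_5, chi_9> = (1/24)[1*(4)*conj(2) + 1*(4)*conj(-2) + 2*(0)*conj(-sqrt(3)) + 2*(-2)*conj(1) + 2*(0)*conj(0) + 2*(-2)*conj(-1) + 2*(0)*conj(sqrt(3)) + 6*(0)*conj(0) + 6*(0)*conj(0)]
      = (1/24)[(8) + (-8) + (0) + (-4) + (0) + (4) + (0) + (0) + (0)] = 0/24 = 0
Hence the multiplicities are chi_6: 1, chi_8: 1. Dimension check: dim(chi_7)*dim(chi_5) = 2*2 = 4 and sum (mult * dim) = 1*2 + 1*2 = 4.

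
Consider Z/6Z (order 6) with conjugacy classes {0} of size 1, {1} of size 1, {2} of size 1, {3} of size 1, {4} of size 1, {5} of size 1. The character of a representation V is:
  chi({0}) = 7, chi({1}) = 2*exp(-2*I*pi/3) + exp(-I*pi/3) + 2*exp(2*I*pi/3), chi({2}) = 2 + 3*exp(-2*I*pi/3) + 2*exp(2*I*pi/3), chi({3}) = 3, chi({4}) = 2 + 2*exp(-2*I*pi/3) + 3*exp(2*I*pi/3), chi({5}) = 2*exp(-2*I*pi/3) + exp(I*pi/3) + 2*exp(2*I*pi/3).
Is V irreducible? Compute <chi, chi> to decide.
Not irreducible (reducible): <chi, chi> = 11 > 1.

Explanation: <chi, chi> = (1/|G|) sum_C |C| * |chi(C)|^2 = (1/6)[1*|7|^2 + 1*|2*exp(-2*I*pi/3) + exp(-I*pi/3) + 2*exp(2*I*pi/3)|^2 + 1*|2 + 3*exp(-2*I*pi/3) + 2*exp(2*I*pi/3)|^2 + 1*|3|^2 + 1*|2 + 2*exp(-2*I*pi/3) + 3*exp(2*I*pi/3)|^2 + 1*|2*exp(-2*I*pi/3) + exp(I*pi/3) + 2*exp(2*I*pi/3)|^2]
  = (1/6)[(49) + (3) + (1) + (9) + (1) + (3)] = 66/6 = 11.
(Exp terms are combined using exp(i*s)*conj(exp(i*t)) = exp(i*(s-t)), and sums of them are collapsed using the identity that for every m > 1 the m distinct m-th roots of unity sum to 0, e.g. 1 + exp(2*I*pi/3) + exp(-2*I*pi/3) = 0.)
A character is irreducible iff <chi, chi> = 1, so this representation is reducible.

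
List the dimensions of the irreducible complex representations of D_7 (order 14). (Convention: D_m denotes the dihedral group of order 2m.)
Dimensions: 1, 1, 2, 2, 2

Reasoning: There are 5 irreducibles (= number of conjugacy classes). Their dimensions d_i satisfy sum d_i^2 = |G| = 14: 1 + 1 + 4 + 4 + 4 = 14.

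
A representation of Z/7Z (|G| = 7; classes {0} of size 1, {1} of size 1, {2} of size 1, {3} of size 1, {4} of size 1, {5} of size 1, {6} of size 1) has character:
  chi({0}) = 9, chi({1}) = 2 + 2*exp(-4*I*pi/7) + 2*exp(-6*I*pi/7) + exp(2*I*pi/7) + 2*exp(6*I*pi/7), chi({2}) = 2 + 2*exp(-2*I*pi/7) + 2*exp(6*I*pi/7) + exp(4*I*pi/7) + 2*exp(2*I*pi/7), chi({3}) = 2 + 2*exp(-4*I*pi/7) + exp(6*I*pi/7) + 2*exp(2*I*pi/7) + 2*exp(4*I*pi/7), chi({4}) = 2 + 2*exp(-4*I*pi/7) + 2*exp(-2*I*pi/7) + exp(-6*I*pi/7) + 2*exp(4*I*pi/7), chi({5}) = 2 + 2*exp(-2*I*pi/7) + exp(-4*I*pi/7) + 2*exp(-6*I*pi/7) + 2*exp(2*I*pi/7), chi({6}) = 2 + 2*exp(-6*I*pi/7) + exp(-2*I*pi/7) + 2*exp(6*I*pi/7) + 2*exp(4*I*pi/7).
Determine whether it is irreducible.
Not irreducible (reducible): <chi, chi> = 17 > 1.

Details: <chi, chi> = (1/|G|) sum_C |C| * |chi(C)|^2 = (1/7)[1*|9|^2 + 1*|2 + 2*exp(-4*I*pi/7) + 2*exp(-6*I*pi/7) + exp(2*I*pi/7) + 2*exp(6*I*pi/7)|^2 + 1*|2 + 2*exp(-2*I*pi/7) + 2*exp(6*I*pi/7) + exp(4*I*pi/7) + 2*exp(2*I*pi/7)|^2 + 1*|2 + 2*exp(-4*I*pi/7) + exp(6*I*pi/7) + 2*exp(2*I*pi/7) + 2*exp(4*I*pi/7)|^2 + 1*|2 + 2*exp(-4*I*pi/7) + 2*exp(-2*I*pi/7) + exp(-6*I*pi/7) + 2*exp(4*I*pi/7)|^2 + 1*|2 + 2*exp(-2*I*pi/7) + exp(-4*I*pi/7) + 2*exp(-6*I*pi/7) + 2*exp(2*I*pi/7)|^2 + 1*|2 + 2*exp(-6*I*pi/7) + exp(-2*I*pi/7) + 2*exp(6*I*pi/7) + 2*exp(4*I*pi/7)|^2]
  = (1/7)[(81) + (17 + 10*exp(-4*I*pi/7) + 10*exp(-2*I*pi/7) + 12*exp(-6*I*pi/7) + 12*exp(6*I*pi/7) + 10*exp(2*I*pi/7) + 10*exp(4*I*pi/7)) + (17 + 10*exp(-4*I*pi/7) + 12*exp(-2*I*pi/7) + 10*exp(-6*I*pi/7) + 10*exp(6*I*pi/7) + 12*exp(2*I*pi/7) + 10*exp(4*I*pi/7)) + (17 + 12*exp(-4*I*pi/7) + 10*exp(-2*I*pi/7) + 10*exp(-6*I*pi/7) + 10*exp(6*I*pi/7) + 10*exp(2*I*pi/7) + 12*exp(4*I*pi/7)) + (17 + 12*exp(-4*I*pi/7) + 10*exp(-2*I*pi/7) + 10*exp(-6*I*pi/7) + 10*exp(6*I*pi/7) + 10*exp(2*I*pi/7) + 12*exp(4*I*pi/7)) + (17 + 10*exp(-4*I*pi/7) + 12*exp(-2*I*pi/7) + 10*exp(-6*I*pi/7) + 10*exp(6*I*pi/7) + 12*exp(2*I*pi/7) + 10*exp(4*I*pi/7)) + (17 + 10*exp(-4*I*pi/7) + 10*exp(-2*I*pi/7) + 12*exp(-6*I*pi/7) + 12*exp(6*I*pi/7) + 10*exp(2*I*pi/7) + 10*exp(4*I*pi/7))] = 119/7 = 17.
(Exp terms are combined using exp(i*s)*conj(exp(i*t)) = exp(i*(s-t)), and sums of them are collapsed using the identity that for every m > 1 the m distinct m-th roots of unity sum to 0, e.g. 1 + exp(2*I*pi/3) + exp(-2*I*pi/3) = 0.)
A character is irreducible iff <chi, chi> = 1, so this representation is reducible.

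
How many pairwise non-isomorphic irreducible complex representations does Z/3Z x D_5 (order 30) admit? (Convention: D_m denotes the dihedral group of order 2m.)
12

The number of irreducible complex representations of a finite group equals its number of conjugacy classes. For a direct product, #classes(G x H) = #classes(G) * #classes(H). Z/3Z has 3 classes (abelian), D_5 has 4 classes, so 3 * 4 = 12, so Z/3Z x D_5 (order 30) has exactly 12 irreducible complex representations.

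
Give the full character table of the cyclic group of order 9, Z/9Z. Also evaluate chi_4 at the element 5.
Character table of Z/9Z (irreps indexed chi_0,...,chi_8 with chi_k(m) = zeta_9^(k*m), zeta_9 = exp(2*pi*i/9)):
  irrep \ class  {0} (size 1)  {1} (size 1)    {2} (size 1)    {3} (size 1)    {4} (size 1)    {5} (size 1)    {6} (size 1)    {7} (size 1)    {8} (size 1)  
  chi_0          1             1               1               1               1               1               1               1               1             
  chi_1          1             exp(2*I*pi/9)   exp(4*I*pi/9)   exp(2*I*pi/3)   exp(8*I*pi/9)   exp(-8*I*pi/9)  exp(-2*I*pi/3)  exp(-4*I*pi/9)  exp(-2*I*pi/9)
  chi_2          1             exp(4*I*pi/9)   exp(8*I*pi/9)   exp(-2*I*pi/3)  exp(-2*I*pi/9)  exp(2*I*pi/9)   exp(2*I*pi/3)   exp(-8*I*pi/9)  exp(-4*I*pi/9)
  chi_3          1             exp(2*I*pi/3)   exp(-2*I*pi/3)  1               exp(2*I*pi/3)   exp(-2*I*pi/3)  1               exp(2*I*pi/3)   exp(-2*I*pi/3)
  chi_4          1             exp(8*I*pi/9)   exp(-2*I*pi/9)  exp(2*I*pi/3)   exp(-4*I*pi/9)  exp(4*I*pi/9)   exp(-2*I*pi/3)  exp(2*I*pi/9)   exp(-8*I*pi/9)
  chi_5          1             exp(-8*I*pi/9)  exp(2*I*pi/9)   exp(-2*I*pi/3)  exp(4*I*pi/9)   exp(-4*I*pi/9)  exp(2*I*pi/3)   exp(-2*I*pi/9)  exp(8*I*pi/9) 
  chi_6          1             exp(-2*I*pi/3)  exp(2*I*pi/3)   1               exp(-2*I*pi/3)  exp(2*I*pi/3)   1               exp(-2*I*pi/3)  exp(2*I*pi/3) 
  chi_7          1             exp(-4*I*pi/9)  exp(-8*I*pi/9)  exp(2*I*pi/3)   exp(2*I*pi/9)   exp(-2*I*pi/9)  exp(-2*I*pi/3)  exp(8*I*pi/9)   exp(4*I*pi/9) 
  chi_8          1             exp(-2*I*pi/9)  exp(-4*I*pi/9)  exp(-2*I*pi/3)  exp(-8*I*pi/9)  exp(8*I*pi/9)   exp(2*I*pi/3)   exp(4*I*pi/9)   exp(2*I*pi/9) 

Spot check: chi_4(5) = zeta_9^(4*5) = zeta_9^20 = exp(4*I*pi/9).

Z/9Z is abelian, so all 9 irreducible complex representations are 1-dimensional. They are given by chi_k(m) = zeta_9^(k*m) for k = 0,...,8. Row orthogonality: sum_m chi_k(m) conj(chi_l(m)) = 9 * [k = l].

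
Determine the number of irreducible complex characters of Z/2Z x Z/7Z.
14

Justification: The number of irreducible complex representations of a finite group equals its number of conjugacy classes. Z/2Z x Z/7Z is abelian of order 14, so every element is its own conjugacy class: 14 classes, so Z/2Z x Z/7Z (order 14) has exactly 14 irreducible complex representations.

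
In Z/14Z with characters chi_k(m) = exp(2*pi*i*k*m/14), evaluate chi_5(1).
chi_5(1) = zeta_14^5 = exp(5*I*pi/7)

Why: chi_5(1) = zeta_14^(5*1) = zeta_14^5. Since zeta_14^14 = 1, this equals zeta_14^5 = exp(2*pi*i*5/14) = exp(5*I*pi/7).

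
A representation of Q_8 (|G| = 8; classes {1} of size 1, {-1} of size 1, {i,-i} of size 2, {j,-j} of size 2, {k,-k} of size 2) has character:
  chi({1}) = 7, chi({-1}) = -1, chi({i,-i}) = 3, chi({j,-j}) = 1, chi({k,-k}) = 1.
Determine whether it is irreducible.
Not irreducible (reducible): <chi, chi> = 9 > 1.

Reasoning: <chi, chi> = (1/|G|) sum_C |C| * |chi(C)|^2 = (1/8)[1*|7|^2 + 1*|-1|^2 + 2*|3|^2 + 2*|1|^2 + 2*|1|^2]
  = (1/8)[(49) + (1) + (18) + (2) + (2)] = 72/8 = 9.
A character is irreducible iff <chi, chi> = 1, so this representation is reducible.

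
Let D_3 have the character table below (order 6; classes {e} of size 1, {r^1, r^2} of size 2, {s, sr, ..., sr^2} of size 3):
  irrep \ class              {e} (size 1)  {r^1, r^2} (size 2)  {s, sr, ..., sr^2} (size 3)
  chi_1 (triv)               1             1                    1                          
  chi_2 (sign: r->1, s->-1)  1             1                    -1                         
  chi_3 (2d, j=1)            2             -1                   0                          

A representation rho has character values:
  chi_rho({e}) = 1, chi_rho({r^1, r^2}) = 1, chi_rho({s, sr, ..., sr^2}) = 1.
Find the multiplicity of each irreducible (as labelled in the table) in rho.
Multiplicities: chi_1: 1, chi_2: 0, chi_3: 0.

Working: Use <chi_rho, chi> = (1/|G|) sum_C |C| * chi_rho(C) * conj(chi(C)) with |G| = 6 for each irreducible chi in the table:
  <chi_rho, chi_1> = (1/6)[1*(1)*conj(1) + 2*(1)*conj(1) + 3*(1)*conj(1)]
      = (1/6)[(1) + (2) + (3)] = 6/6 = 1
  <chi_rho, chi_2> = (1/6)[1*(1)*conj(1) + 2*(1)*conj(1) + 3*(1)*conj(-1)]
      = (1/6)[(1) + (2) + (-3)] = 0/6 = 0
  <chi_rho, chi_3> = (1/6)[1*(1)*conj(2) + 2*(1)*conj(-1) + 3*(1)*conj(0)]
      = (1/6)[(2) + (-2) + (0)] = 0/6 = 0
Dimension check: dim(rho) = sum (mult * dim) = 1*1 + 0*1 + 0*2 = 1 = chi_rho(e) = 1.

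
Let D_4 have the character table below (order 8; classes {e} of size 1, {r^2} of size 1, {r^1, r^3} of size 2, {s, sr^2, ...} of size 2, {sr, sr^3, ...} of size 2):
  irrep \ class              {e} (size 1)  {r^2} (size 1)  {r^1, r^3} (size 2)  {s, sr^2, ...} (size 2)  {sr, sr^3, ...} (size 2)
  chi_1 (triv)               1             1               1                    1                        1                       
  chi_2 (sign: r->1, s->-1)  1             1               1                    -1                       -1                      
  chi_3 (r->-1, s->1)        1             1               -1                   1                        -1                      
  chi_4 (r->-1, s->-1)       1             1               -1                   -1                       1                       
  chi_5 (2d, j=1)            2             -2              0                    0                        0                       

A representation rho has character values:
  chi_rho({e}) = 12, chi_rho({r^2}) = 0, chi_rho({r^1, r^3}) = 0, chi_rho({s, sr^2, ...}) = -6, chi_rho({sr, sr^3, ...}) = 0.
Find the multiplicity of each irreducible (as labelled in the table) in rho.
Multiplicities: chi_1: 0, chi_2: 3, chi_3: 0, chi_4: 3, chi_5: 3.

Reasoning: Use <chi_rho, chi> = (1/|G|) sum_C |C| * chi_rho(C) * conj(chi(C)) with |G| = 8 for each irreducible chi in the table:
  <chi_rho, chi_1> = (1/8)[1*(12)*conj(1) + 1*(0)*conj(1) + 2*(0)*conj(1) + 2*(-6)*conj(1) + 2*(0)*conj(1)]
      = (1/8)[(12) + (0) + (0) + (-12) + (0)] = 0/8 = 0
  <chi_rho, chi_2> = (1/8)[1*(12)*conj(1) + 1*(0)*conj(1) + 2*(0)*conj(1) + 2*(-6)*conj(-1) + 2*(0)*conj(-1)]
      = (1/8)[(12) + (0) + (0) + (12) + (0)] = 24/8 = 3
  <chi_rho, chi_3> = (1/8)[1*(12)*conj(1) + 1*(0)*conj(1) + 2*(0)*conj(-1) + 2*(-6)*conj(1) + 2*(0)*conj(-1)]
      = (1/8)[(12) + (0) + (0) + (-12) + (0)] = 0/8 = 0
  <chi_rho, chi_4> = (1/8)[1*(12)*conj(1) + 1*(0)*conj(1) + 2*(0)*conj(-1) + 2*(-6)*conj(-1) + 2*(0)*conj(1)]
      = (1/8)[(12) + (0) + (0) + (12) + (0)] = 24/8 = 3
  <chi_rho, chi_5> = (1/8)[1*(12)*conj(2) + 1*(0)*conj(-2) + 2*(0)*conj(0) + 2*(-6)*conj(0) + 2*(0)*conj(0)]
      = (1/8)[(24) + (0) + (0) + (0) + (0)] = 24/8 = 3
Dimension check: dim(rho) = sum (mult * dim) = 0*1 + 3*1 + 0*1 + 3*1 + 3*2 = 12 = chi_rho(e) = 12.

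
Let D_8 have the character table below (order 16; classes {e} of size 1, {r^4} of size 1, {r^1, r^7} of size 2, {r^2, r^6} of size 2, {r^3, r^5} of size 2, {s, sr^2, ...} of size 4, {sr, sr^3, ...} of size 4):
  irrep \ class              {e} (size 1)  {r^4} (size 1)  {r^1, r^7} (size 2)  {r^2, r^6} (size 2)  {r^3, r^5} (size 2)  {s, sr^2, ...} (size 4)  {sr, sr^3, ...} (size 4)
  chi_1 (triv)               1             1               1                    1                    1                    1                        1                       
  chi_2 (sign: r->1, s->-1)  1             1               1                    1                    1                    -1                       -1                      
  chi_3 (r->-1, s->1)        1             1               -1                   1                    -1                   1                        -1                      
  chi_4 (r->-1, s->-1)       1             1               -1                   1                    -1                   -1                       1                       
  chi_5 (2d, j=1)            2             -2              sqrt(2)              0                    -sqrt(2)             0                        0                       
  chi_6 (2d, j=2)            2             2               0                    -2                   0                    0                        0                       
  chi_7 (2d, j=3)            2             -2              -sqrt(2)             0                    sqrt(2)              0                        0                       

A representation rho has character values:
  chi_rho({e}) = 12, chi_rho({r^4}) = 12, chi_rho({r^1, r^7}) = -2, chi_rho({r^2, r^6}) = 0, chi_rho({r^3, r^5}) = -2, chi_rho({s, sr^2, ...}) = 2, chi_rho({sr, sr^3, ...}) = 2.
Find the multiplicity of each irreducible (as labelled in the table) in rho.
Multiplicities: chi_1: 2, chi_2: 0, chi_3: 2, chi_4: 2, chi_5: 0, chi_6: 3, chi_7: 0.

Details: Use <chi_rho, chi> = (1/|G|) sum_C |C| * chi_rho(C) * conj(chi(C)) with |G| = 16 for each irreducible chi in the table:
  <chi_rho, chi_1> = (1/16)[1*(12)*conj(1) + 1*(12)*conj(1) + 2*(-2)*conj(1) + 2*(0)*conj(1) + 2*(-2)*conj(1) + 4*(2)*conj(1) + 4*(2)*conj(1)]
      = (1/16)[(12) + (12) + (-4) + (0) + (-4) + (8) + (8)] = 32/16 = 2
  <chi_rho, chi_2> = (1/16)[1*(12)*conj(1) + 1*(12)*conj(1) + 2*(-2)*conj(1) + 2*(0)*conj(1) + 2*(-2)*conj(1) + 4*(2)*conj(-1) + 4*(2)*conj(-1)]
      = (1/16)[(12) + (12) + (-4) + (0) + (-4) + (-8) + (-8)] = 0/16 = 0
  <chi_rho, chi_3> = (1/16)[1*(12)*conj(1) + 1*(12)*conj(1) + 2*(-2)*conj(-1) + 2*(0)*conj(1) + 2*(-2)*conj(-1) + 4*(2)*conj(1) + 4*(2)*conj(-1)]
      = (1/16)[(12) + (12) + (4) + (0) + (4) + (8) + (-8)] = 32/16 = 2
  <chi_rho, chi_4> = (1/16)[1*(12)*conj(1) + 1*(12)*conj(1) + 2*(-2)*conj(-1) + 2*(0)*conj(1) + 2*(-2)*conj(-1) + 4*(2)*conj(-1) + 4*(2)*conj(1)]
      = (1/16)[(12) + (12) + (4) + (0) + (4) + (-8) + (8)] = 32/16 = 2
  <chi_rho, chi_5> = (1/16)[1*(12)*conj(2) + 1*(12)*conj(-2) + 2*(-2)*conj(sqrt(2)) + 2*(0)*conj(0) + 2*(-2)*conj(-sqrt(2)) + 4*(2)*conj(0) + 4*(2)*conj(0)]
      = (1/16)[(24) + (-24) + (-4*sqrt(2)) + (0) + (4*sqrt(2)) + (0) + (0)] = 0/16 = 0
  <chi_rho, chi_6> = (1/16)[1*(12)*conj(2) + 1*(12)*conj(2) + 2*(-2)*conj(0) + 2*(0)*conj(-2) + 2*(-2)*conj(0) + 4*(2)*conj(0) + 4*(2)*conj(0)]
      = (1/16)[(24) + (24) + (0) + (0) + (0) + (0) + (0)] = 48/16 = 3
  <chi_rho, chi_7> = (1/16)[1*(12)*conj(2) + 1*(12)*conj(-2) + 2*(-2)*conj(-sqrt(2)) + 2*(0)*conj(0) + 2*(-2)*conj(sqrt(2)) + 4*(2)*conj(0) + 4*(2)*conj(0)]
      = (1/16)[(24) + (-24) + (4*sqrt(2)) + (0) + (-4*sqrt(2)) + (0) + (0)] = 0/16 = 0
Dimension check: dim(rho) = sum (mult * dim) = 2*1 + 0*1 + 2*1 + 2*1 + 0*2 + 3*2 + 0*2 = 12 = chi_rho(e) = 12.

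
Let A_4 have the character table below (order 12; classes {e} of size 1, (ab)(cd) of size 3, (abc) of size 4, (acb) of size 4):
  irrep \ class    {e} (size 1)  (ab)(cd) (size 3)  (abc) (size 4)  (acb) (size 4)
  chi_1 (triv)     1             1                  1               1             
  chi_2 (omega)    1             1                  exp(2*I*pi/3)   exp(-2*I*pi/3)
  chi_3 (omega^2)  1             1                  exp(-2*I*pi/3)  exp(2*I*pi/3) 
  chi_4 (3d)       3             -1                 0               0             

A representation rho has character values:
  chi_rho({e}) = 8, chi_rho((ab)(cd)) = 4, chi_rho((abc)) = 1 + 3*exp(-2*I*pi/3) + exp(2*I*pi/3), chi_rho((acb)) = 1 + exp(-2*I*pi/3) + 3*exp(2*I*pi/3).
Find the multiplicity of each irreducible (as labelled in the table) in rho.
Multiplicities: chi_1: 1, chi_2: 1, chi_3: 3, chi_4: 1.

Solution. Use <chi_rho, chi> = (1/|G|) sum_C |C| * chi_rho(C) * conj(chi(C)) with |G| = 12 for each irreducible chi in the table:
  <chi_rho, chi_1> = (1/12)[1*(8)*conj(1) + 3*(4)*conj(1) + 4*(1 + 3*exp(-2*I*pi/3) + exp(2*I*pi/3))*conj(1) + 4*(1 + exp(-2*I*pi/3) + 3*exp(2*I*pi/3))*conj(1)]
      = (1/12)[(8) + (12) + (4 + 12*exp(-2*I*pi/3) + 4*exp(2*I*pi/3)) + (4 + 4*exp(-2*I*pi/3) + 12*exp(2*I*pi/3))] = 12/12 = 1
  <chi_rho, chi_2> = (1/12)[1*(8)*conj(1) + 3*(4)*conj(1) + 4*(1 + 3*exp(-2*I*pi/3) + exp(2*I*pi/3))*conj(exp(2*I*pi/3)) + 4*(1 + exp(-2*I*pi/3) + 3*exp(2*I*pi/3))*conj(exp(-2*I*pi/3))]
      = (1/12)[(8) + (12) + (4 + 4*exp(-2*I*pi/3) + 12*exp(2*I*pi/3)) + (4 + 12*exp(-2*I*pi/3) + 4*exp(2*I*pi/3))] = 12/12 = 1
  <chi_rho, chi_3> = (1/12)[1*(8)*conj(1) + 3*(4)*conj(1) + 4*(1 + 3*exp(-2*I*pi/3) + exp(2*I*pi/3))*conj(exp(-2*I*pi/3)) + 4*(1 + exp(-2*I*pi/3) + 3*exp(2*I*pi/3))*conj(exp(2*I*pi/3))]
      = (1/12)[(8) + (12) + (8) + (8)] = 36/12 = 3
  <chi_rho, chi_4> = (1/12)[1*(8)*conj(3) + 3*(4)*conj(-1) + 4*(1 + 3*exp(-2*I*pi/3) + exp(2*I*pi/3))*conj(0) + 4*(1 + exp(-2*I*pi/3) + 3*exp(2*I*pi/3))*conj(0)]
      = (1/12)[(24) + (-12) + (0) + (0)] = 12/12 = 1
(Exp terms are combined using exp(i*s)*conj(exp(i*t)) = exp(i*(s-t)), and sums of them are collapsed using the identity that for every m > 1 the m distinct m-th roots of unity sum to 0, e.g. 1 + exp(2*I*pi/3) + exp(-2*I*pi/3) = 0.)
Dimension check: dim(rho) = sum (mult * dim) = 1*1 + 1*1 + 3*1 + 1*3 = 8 = chi_rho(e) = 8.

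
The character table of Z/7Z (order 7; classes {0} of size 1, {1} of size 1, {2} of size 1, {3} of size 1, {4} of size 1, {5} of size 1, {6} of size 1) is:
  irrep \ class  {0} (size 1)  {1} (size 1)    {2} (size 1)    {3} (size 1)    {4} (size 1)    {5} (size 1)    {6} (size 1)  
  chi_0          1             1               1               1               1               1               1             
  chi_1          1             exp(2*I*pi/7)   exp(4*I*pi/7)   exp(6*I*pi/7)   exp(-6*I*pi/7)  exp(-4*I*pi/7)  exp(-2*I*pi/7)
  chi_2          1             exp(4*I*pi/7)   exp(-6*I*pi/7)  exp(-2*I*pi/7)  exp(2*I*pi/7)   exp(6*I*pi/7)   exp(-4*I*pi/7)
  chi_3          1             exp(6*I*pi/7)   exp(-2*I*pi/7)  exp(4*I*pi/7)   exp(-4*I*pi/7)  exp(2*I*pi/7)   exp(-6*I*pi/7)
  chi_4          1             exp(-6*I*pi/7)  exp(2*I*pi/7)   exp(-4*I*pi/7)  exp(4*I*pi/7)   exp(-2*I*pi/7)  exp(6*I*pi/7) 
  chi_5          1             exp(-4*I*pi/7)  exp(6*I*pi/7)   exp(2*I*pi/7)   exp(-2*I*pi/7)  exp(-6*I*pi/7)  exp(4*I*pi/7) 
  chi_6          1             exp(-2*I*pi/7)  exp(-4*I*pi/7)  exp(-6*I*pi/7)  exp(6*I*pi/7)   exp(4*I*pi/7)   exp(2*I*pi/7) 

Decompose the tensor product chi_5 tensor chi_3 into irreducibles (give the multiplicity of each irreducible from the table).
chi_5 tensor chi_3 = chi_1 (all other irreducibles have multiplicity 0).

Explanation: The character of a tensor product is the pointwise product (chi_5 * chi_3)(C) = chi_5(C) * chi_3(C):
  {0}: (1)*(1), {1}: (exp(-4*I*pi/7))*(exp(6*I*pi/7)), {2}: (exp(6*I*pi/7))*(exp(-2*I*pi/7)), {3}: (exp(2*I*pi/7))*(exp(4*I*pi/7)), {4}: (exp(-2*I*pi/7))*(exp(-4*I*pi/7)), {5}: (exp(-6*I*pi/7))*(exp(2*I*pi/7)), {6}: (exp(4*I*pi/7))*(exp(-6*I*pi/7))
so (chi_5 * chi_3) takes values
  {0} -> 1, {1} -> exp(2*I*pi/7), {2} -> exp(4*I*pi/7), {3} -> exp(6*I*pi/7), {4} -> exp(-6*I*pi/7), {5} -> exp(-4*I*pi/7), {6} -> exp(-2*I*pi/7).
Now take the inner product of this character with each irreducible chi from the table, <chi_5*chi_3, chi> = (1/7) sum_C |C| (chi_5*chi_3)(C) conj(chi(C)):
  <chi_5*chi_3, chi_0> = (1/7)[1*(1)*conj(1) + 1*(exp(2*I*pi/7))*conj(1) + 1*(exp(4*I*pi/7))*conj(1) + 1*(exp(6*I*pi/7))*conj(1) + 1*(exp(-6*I*pi/7))*conj(1) + 1*(exp(-4*I*pi/7))*conj(1) + 1*(exp(-2*I*pi/7))*conj(1)]
      = (1/7)[(1) + (exp(2*I*pi/7)) + (exp(4*I*pi/7)) + (exp(6*I*pi/7)) + (exp(-6*I*pi/7)) + (exp(-4*I*pi/7)) + (exp(-2*I*pi/7))] = 0/7 = 0
  <chi_5*chi_3, chi_1> = (1/7)[1*(1)*conj(1) + 1*(exp(2*I*pi/7))*conj(exp(2*I*pi/7)) + 1*(exp(4*I*pi/7))*conj(exp(4*I*pi/7)) + 1*(exp(6*I*pi/7))*conj(exp(6*I*pi/7)) + 1*(exp(-6*I*pi/7))*conj(exp(-6*I*pi/7)) + 1*(exp(-4*I*pi/7))*conj(exp(-4*I*pi/7)) + 1*(exp(-2*I*pi/7))*conj(exp(-2*I*pi/7))]
      = (1/7)[(1) + (1) + (1) + (1) + (1) + (1) + (1)] = 7/7 = 1
  <chi_5*chi_3, chi_2> = (1/7)[1*(1)*conj(1) + 1*(exp(2*I*pi/7))*conj(exp(4*I*pi/7)) + 1*(exp(4*I*pi/7))*conj(exp(-6*I*pi/7)) + 1*(exp(6*I*pi/7))*conj(exp(-2*I*pi/7)) + 1*(exp(-6*I*pi/7))*conj(exp(2*I*pi/7)) + 1*(exp(-4*I*pi/7))*conj(exp(6*I*pi/7)) + 1*(exp(-2*I*pi/7))*conj(exp(-4*I*pi/7))]
      = (1/7)[(1) + (exp(-2*I*pi/7)) + (exp(-4*I*pi/7)) + (exp(-6*I*pi/7)) + (exp(6*I*pi/7)) + (exp(4*I*pi/7)) + (exp(2*I*pi/7))] = 0/7 = 0
  <chi_5*chi_3, chi_3> = (1/7)[1*(1)*conj(1) + 1*(exp(2*I*pi/7))*conj(exp(6*I*pi/7)) + 1*(exp(4*I*pi/7))*conj(exp(-2*I*pi/7)) + 1*(exp(6*I*pi/7))*conj(exp(4*I*pi/7)) + 1*(exp(-6*I*pi/7))*conj(exp(-4*I*pi/7)) + 1*(exp(-4*I*pi/7))*conj(exp(2*I*pi/7)) + 1*(exp(-2*I*pi/7))*conj(exp(-6*I*pi/7))]
      = (1/7)[(1) + (exp(-4*I*pi/7)) + (exp(6*I*pi/7)) + (exp(2*I*pi/7)) + (exp(-2*I*pi/7)) + (exp(-6*I*pi/7)) + (exp(4*I*pi/7))] = 0/7 = 0
  <chi_5*chi_3, chi_4> = (1/7)[1*(1)*conj(1) + 1*(exp(2*I*pi/7))*conj(exp(-6*I*pi/7)) + 1*(exp(4*I*pi/7))*conj(exp(2*I*pi/7)) + 1*(exp(6*I*pi/7))*conj(exp(-4*I*pi/7)) + 1*(exp(-6*I*pi/7))*conj(exp(4*I*pi/7)) + 1*(exp(-4*I*pi/7))*conj(exp(-2*I*pi/7)) + 1*(exp(-2*I*pi/7))*conj(exp(6*I*pi/7))]
      = (1/7)[(1) + (exp(-6*I*pi/7)) + (exp(2*I*pi/7)) + (exp(-4*I*pi/7)) + (exp(4*I*pi/7)) + (exp(-2*I*pi/7)) + (exp(6*I*pi/7))] = 0/7 = 0
  <chi_5*chi_3, chi_5> = (1/7)[1*(1)*conj(1) + 1*(exp(2*I*pi/7))*conj(exp(-4*I*pi/7)) + 1*(exp(4*I*pi/7))*conj(exp(6*I*pi/7)) + 1*(exp(6*I*pi/7))*conj(exp(2*I*pi/7)) + 1*(exp(-6*I*pi/7))*conj(exp(-2*I*pi/7)) + 1*(exp(-4*I*pi/7))*conj(exp(-6*I*pi/7)) + 1*(exp(-2*I*pi/7))*conj(exp(4*I*pi/7))]
      = (1/7)[(1) + (exp(6*I*pi/7)) + (exp(-2*I*pi/7)) + (exp(4*I*pi/7)) + (exp(-4*I*pi/7)) + (exp(2*I*pi/7)) + (exp(-6*I*pi/7))] = 0/7 = 0
  <chi_5*chi_3, chi_6> = (1/7)[1*(1)*conj(1) + 1*(exp(2*I*pi/7))*conj(exp(-2*I*pi/7)) + 1*(exp(4*I*pi/7))*conj(exp(-4*I*pi/7)) + 1*(exp(6*I*pi/7))*conj(exp(-6*I*pi/7)) + 1*(exp(-6*I*pi/7))*conj(exp(6*I*pi/7)) + 1*(exp(-4*I*pi/7))*conj(exp(4*I*pi/7)) + 1*(exp(-2*I*pi/7))*conj(exp(2*I*pi/7))]
      = (1/7)[(1) + (exp(4*I*pi/7)) + (exp(-6*I*pi/7)) + (exp(-2*I*pi/7)) + (exp(2*I*pi/7)) + (exp(6*I*pi/7)) + (exp(-4*I*pi/7))] = 0/7 = 0
(Exp terms are combined using exp(i*s)*conj(exp(i*t)) = exp(i*(s-t)), and sums of them are collapsed using the identity that for every m > 1 the m distinct m-th roots of unity sum to 0, e.g. 1 + exp(2*I*pi/3) + exp(-2*I*pi/3) = 0.)
Hence the multiplicities are chi_1: 1. Dimension check: dim(chi_5)*dim(chi_3) = 1*1 = 1 and sum (mult * dim) = 1*1 = 1.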